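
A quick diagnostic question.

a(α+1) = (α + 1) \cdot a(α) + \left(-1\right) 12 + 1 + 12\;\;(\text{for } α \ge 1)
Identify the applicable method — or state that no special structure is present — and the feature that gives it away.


Diagnosis: a summation factor — with the index-dependent coefficient α + 1, dividing by the cumulative product turns the left side into a pure difference.


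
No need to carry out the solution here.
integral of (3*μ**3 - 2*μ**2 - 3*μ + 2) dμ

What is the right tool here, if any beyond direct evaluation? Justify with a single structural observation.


Verdict: no special technique — nothing composite, nothing rational, nothing trigonometric — each constant-multiple power of μ integrates by the power rule alone.


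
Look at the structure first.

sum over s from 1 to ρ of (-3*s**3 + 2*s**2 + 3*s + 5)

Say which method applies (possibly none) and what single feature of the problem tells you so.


Best approach: no special technique — constant-multiple powers of s with no cancellation partners and no common ratio — use the standard power-sum formulas.


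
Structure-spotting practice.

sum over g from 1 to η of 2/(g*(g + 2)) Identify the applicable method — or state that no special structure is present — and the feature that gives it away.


Technique: telescoping — split 2/(g*(g + 2)) by partial fractions and the pieces are one function at shifted arguments — interior terms cancel.


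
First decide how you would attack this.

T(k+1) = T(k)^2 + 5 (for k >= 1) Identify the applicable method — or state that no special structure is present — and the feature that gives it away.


Technique: no special technique — this one you iterate or analyze qualitatively: the nonlinearity defeats linear solution methods.


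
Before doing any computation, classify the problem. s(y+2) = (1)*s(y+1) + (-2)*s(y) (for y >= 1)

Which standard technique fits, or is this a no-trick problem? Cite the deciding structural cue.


Method: the characteristic-root method — constant coefficients and linearity mean the ansatz r^y reduces it to solving the characteristic polynomial.


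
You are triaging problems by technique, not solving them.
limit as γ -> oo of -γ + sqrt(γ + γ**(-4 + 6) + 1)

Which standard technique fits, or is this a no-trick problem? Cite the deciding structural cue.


Technique: conjugate multiplication — an infinity-minus-infinity difference with a surviving radical — multiply by the conjugate to cancel the divergence.


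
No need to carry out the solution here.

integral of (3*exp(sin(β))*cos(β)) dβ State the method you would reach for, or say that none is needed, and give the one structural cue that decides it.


Technique: u-substitution — collected, the integrand has one factor that is, up to a constant, the derivative of an inner expression the rest depends on — substitute for that inner expression.


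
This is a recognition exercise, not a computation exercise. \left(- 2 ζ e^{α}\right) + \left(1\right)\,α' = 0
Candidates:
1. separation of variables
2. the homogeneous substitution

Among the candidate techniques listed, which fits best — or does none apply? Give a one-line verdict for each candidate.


Diagnosis: separation of variables — separating collects all α-dependence with the derivative and leaves all ζ-dependence opposite: variables separate.
- separation of variables: yes — fits the structure here.
- the homogeneous substitution: rescaling both variables together changes the slope, so no ratio substitution collapses it.


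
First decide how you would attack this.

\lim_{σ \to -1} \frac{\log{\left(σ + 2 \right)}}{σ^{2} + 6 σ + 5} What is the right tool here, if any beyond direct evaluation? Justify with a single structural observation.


Diagnosis: l'Hôpital's rule (0/0) — substituting -1 gives 0 over 0; differentiate top and bottom once and re-evaluate. One could equally expand both pieces locally and compare leading terms; the rule does that in one stroke.


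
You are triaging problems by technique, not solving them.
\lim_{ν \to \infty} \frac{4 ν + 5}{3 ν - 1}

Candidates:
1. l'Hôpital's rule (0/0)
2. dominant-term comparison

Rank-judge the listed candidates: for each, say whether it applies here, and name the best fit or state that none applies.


Verdict: dominant-term comparison — growth-rate triage: the leading powers of ν decide the limit, everything else is noise.
- l'Hôpital's rule (0/0) — no 0/0 form appears: written as one quotient, top and bottom both grow without bound, and the ratio is decided by their leading terms.
- dominant-term comparison — applies; the problem has the shape this method handles.


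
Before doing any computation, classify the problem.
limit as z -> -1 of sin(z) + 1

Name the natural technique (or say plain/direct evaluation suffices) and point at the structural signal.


Verdict: no special technique — the expression is continuous at the evaluation point — substitute directly; no indeterminate form appears.


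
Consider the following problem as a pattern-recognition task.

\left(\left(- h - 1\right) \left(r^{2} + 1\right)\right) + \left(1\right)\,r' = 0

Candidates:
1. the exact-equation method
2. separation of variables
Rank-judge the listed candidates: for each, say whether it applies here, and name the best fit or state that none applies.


Best approach: separation of variables — solved for the derivative, the right side splits multiplicatively into a function of each variable alone — divide and integrate each side.
- the exact-equation method: the cross partial derivatives disagree, so no single potential exists.
- separation of variables: a fit — the right tool for this form.


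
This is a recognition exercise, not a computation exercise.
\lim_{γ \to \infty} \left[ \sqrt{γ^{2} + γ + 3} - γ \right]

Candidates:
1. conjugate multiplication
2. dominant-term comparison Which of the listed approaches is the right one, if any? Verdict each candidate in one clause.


Technique: conjugate multiplication — neither \sqrt{γ^{2} + γ + 3} nor γ converges alone, so rewrite their difference as a conjugate-rationalized quotient first.
- conjugate multiplication — a fit — the right tool for this form.
- dominant-term comparison: this limit is not decided by comparing polynomial growth at infinity.


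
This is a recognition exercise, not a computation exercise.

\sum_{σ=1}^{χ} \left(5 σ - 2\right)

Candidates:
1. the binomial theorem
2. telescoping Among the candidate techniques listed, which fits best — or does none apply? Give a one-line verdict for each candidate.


Best approach: no special technique — no cancellation, no constant ratio, no binomial weights — just polynomial terms summed directly.
- the binomial theorem — no binomial coefficients pair up with complementary powers here.
- telescoping: neither a shifted-difference shape nor integer-spaced poles are present.


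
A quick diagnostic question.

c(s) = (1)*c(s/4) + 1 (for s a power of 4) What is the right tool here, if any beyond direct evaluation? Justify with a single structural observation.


Method: the master substitution — treat m = log base 4 of s as the new clock: one recursion step advances m by one while s scales by 4.


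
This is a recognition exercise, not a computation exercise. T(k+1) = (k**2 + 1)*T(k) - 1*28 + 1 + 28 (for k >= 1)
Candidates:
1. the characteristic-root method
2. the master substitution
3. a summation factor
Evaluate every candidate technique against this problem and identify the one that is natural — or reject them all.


Method: a summation factor — one step of memory with a weight k**2 + 1 that changes as the index grows — the summation-factor construction is built for this.
- the characteristic-root method: the coefficients change with the index, which the root method cannot absorb.
- the master substitution — this is shift-type recursion, outside the divide-and-conquer template.
- a summation factor — yes, a natural case for it.


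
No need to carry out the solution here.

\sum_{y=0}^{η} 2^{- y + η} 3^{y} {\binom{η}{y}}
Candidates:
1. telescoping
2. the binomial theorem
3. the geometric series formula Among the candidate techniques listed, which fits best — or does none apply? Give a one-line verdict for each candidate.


Diagnosis: the binomial theorem — the binomial coefficients weight matched powers of 3 and 2, which is exactly the expansion of a binomial power.
- telescoping — computed from the summand as displayed, the partial sums build up without the pairwise collapse telescoping exploits.
- the binomial theorem — applicable, and directly so.
- the geometric series formula — dividing successive terms gives an index-dependent quantity, not a constant.


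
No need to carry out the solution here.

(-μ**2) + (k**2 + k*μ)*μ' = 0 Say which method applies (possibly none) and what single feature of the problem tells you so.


Method: the homogeneous substitution — solved for the derivative, the right side is unchanged under scaling k and μ together — it depends only on the ratio μ/k, so substitute a single ratio variable. A Bernoulli-style rewrite — possibly after exchanging which variable is treated as dependent — would work as well; the homogeneous substitution is the more immediate reading here.


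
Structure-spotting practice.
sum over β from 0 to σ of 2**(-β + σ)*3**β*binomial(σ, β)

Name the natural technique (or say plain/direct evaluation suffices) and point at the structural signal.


Verdict: the binomial theorem — terms weighting binomial(σ, β) against matched powers of 3 and 2 reassemble into (3 + 2)^σ by the binomial theorem.


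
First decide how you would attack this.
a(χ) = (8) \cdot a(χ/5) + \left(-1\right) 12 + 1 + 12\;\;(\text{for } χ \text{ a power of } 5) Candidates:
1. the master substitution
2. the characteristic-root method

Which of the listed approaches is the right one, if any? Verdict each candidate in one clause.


Diagnosis: the master substitution — the argument shrinks by the factor 5, so measure the index on a logarithmic scale and the recursion becomes a shift.
- the master substitution: yes — fits the structure here.
- the characteristic-root method — a divided-index call is not the fixed-shift linear shape that characteristic roots solve.


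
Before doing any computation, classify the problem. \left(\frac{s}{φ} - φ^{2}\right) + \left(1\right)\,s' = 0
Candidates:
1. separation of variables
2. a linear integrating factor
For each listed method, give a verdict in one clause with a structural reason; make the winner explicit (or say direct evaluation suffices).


Technique: a linear integrating factor — linear in the unknown with genuine forcing: multiply through by the exponential of the integrated coefficient and the left side closes into one derivative.
- separation of variables: no division isolates the independent variable from the unknown.
- a linear integrating factor — a fit — the right tool for this form.


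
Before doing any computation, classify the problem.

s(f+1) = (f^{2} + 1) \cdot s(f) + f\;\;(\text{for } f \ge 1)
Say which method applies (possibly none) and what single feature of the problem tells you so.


Best approach: a summation factor — first-order linear but the coefficient f^{2} + 1 moves with the index — divide by the cumulative product and telescope.


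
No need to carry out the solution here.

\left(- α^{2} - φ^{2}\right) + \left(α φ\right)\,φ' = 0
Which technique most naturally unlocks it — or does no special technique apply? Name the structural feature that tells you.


Diagnosis: the homogeneous substitution — the slope's numerator and denominator have matching total degree, so it depends only on φ/α and the ratio substitution collapses it. A Bernoulli rewrite works here as the equation stands — the homogeneous substitution is the more immediate reading.


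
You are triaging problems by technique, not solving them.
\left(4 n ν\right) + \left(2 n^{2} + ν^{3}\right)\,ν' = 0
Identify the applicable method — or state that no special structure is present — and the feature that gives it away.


Technique: the exact-equation method — checking ∂/∂ν of 4 n ν against ∂/∂n of 2 n^{2} + ν^{3}: they match — the equation is exact as it stands.


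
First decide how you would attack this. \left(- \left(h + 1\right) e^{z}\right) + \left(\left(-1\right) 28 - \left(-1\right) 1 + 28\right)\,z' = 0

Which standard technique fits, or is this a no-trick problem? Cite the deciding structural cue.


Verdict: separation of variables — the slope splits multiplicatively: h + 1 carrying all h-dependence times e^{z} carrying all z-dependence — separate and integrate.


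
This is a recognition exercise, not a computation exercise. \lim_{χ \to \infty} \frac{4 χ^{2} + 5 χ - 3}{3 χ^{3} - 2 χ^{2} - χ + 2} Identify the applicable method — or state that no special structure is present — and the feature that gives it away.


Verdict: dominant-term comparison — as χ grows, only the highest-degree terms matter — compare leading terms and read the limit off. Differentiating the expression as a single quotient would eventually settle it as well; matching dominant growth settles it immediately.


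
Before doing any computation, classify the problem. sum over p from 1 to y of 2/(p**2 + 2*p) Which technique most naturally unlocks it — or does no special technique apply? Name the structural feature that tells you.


Technique: telescoping — the summand 2/(p**2 + 2*p) decomposes into fractions whose poles differ by an integer shift — the series collapses.


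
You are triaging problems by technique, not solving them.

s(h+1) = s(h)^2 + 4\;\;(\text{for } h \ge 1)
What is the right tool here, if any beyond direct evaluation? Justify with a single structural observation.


Technique: no special technique — the sequence value feeds back through itself nonlinearly — linear superposition fails, and every superposition-based closed form fails with it.


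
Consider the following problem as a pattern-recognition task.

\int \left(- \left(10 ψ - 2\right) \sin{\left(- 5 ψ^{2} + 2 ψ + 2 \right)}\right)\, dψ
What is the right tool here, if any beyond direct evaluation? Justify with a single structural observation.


Best approach: u-substitution — collected, the integrand has one factor that is, up to a constant, the derivative of an inner expression the rest depends on — substitute for that inner expression.


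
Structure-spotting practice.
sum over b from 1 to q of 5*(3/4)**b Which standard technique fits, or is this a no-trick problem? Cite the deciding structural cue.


Technique: the geometric series formula — each summand is the previous one scaled by 3/4; that constant multiplier is itself the geometric structure.


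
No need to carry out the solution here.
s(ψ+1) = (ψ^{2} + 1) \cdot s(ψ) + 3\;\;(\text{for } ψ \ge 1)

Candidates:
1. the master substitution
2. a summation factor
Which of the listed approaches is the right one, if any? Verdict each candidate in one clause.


Verdict: a summation factor — with the index-dependent coefficient ψ^{2} + 1, dividing by the cumulative product turns the left side into a pure difference.
- the master substitution — this is shift-type recursion, outside the divide-and-conquer template.
- a summation factor: yes — fits the structure here.


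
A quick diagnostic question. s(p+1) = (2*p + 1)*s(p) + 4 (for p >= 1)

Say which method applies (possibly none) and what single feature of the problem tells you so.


Best approach: a summation factor — the coefficient 2*p + 1 drifts with the index, so no fixed root exists; normalizing by the cumulative product telescopes it.


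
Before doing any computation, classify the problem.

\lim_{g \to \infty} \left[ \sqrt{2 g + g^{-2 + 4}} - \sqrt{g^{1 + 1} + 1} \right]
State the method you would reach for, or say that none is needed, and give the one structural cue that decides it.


Diagnosis: conjugate multiplication — an infinity-minus-infinity difference with a surviving radical — multiply by the conjugate to cancel the divergence.


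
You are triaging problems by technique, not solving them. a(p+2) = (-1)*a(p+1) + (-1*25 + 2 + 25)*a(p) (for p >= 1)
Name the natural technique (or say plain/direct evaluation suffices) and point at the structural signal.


Verdict: the characteristic-root method — shift-invariance with fixed coefficients calls for exponential trials; the characteristic polynomial finds every r^p.


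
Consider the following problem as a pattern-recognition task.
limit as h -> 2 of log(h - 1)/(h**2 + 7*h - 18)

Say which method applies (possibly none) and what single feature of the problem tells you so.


Technique: l'Hôpital's rule (0/0) — plug in 2: top and bottom both hit zero, so differentiate each and retry. A first-order expansion at the point is an equally standard path; the rule packages it.


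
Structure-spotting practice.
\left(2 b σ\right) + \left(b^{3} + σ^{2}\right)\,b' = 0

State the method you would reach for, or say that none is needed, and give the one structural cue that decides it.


Method: the exact-equation method — take the mixed partials of 2 b σ and b^{3} + σ^{2}: they are equal, which certifies an exact differential.


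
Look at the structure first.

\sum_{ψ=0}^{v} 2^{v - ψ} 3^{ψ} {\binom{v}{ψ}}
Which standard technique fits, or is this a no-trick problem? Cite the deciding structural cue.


Diagnosis: the binomial theorem — terms weighting {\binom{v}{ψ}} against matched powers of 3 and 2 reassemble into (3 + 2)^v by the binomial theorem.


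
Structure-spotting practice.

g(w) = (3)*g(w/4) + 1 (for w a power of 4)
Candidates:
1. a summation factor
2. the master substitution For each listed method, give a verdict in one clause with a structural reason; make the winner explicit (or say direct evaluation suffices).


Technique: the master substitution — the index is divided (w/4), not shifted — substitute w = 4^m to straighten it into a shift recurrence.
- a summation factor — a divided-index call is outside the fixed-shift first-order family a summation factor normalizes.
- the master substitution: yes, a natural case for it.


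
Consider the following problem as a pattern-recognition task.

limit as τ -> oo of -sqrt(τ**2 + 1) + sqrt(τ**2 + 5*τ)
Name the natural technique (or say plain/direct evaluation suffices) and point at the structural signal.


Method: conjugate multiplication — divergence minus divergence hides a finite answer — expose it by pairing sqrt(τ**2 + 5*τ) - sqrt(τ**2 + 1) with its conjugate.


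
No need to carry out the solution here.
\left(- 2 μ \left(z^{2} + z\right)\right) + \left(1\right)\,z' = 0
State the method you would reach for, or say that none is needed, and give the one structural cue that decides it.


Method: separation of variables — solved for the derivative, the right side splits multiplicatively into a function of each variable alone — divide and integrate each side. A Bernoulli rewrite would carry it as the equation stands — separating the variables needs no rearrangement either.


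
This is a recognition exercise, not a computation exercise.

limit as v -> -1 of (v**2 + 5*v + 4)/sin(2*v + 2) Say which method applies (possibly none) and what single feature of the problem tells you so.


Diagnosis: l'Hôpital's rule (0/0) — substituting -1 gives 0 over 0; differentiate top and bottom once and re-evaluate. A local series expansion at the point resolves it as well; the rule is the packaged version of that step.


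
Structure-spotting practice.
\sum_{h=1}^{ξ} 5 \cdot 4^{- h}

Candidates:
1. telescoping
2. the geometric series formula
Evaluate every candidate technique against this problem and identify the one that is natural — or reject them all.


Diagnosis: the geometric series formula — consecutive terms stand in a fixed index-free ratio — the geometric sum formula closes it.
- telescoping: in the displayed form, no term reappears at a neighboring index to cancel against.
- the geometric series formula: yes — fits the structure here.


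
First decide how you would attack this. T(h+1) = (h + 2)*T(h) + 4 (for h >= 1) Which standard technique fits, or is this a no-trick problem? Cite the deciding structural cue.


Method: a summation factor — it is first-order linear but the coefficient h + 2 depends on the index, so multiply through by a summation factor to telescope it.


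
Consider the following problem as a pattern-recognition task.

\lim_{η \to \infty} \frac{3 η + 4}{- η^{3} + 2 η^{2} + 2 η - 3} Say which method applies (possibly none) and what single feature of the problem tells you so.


Diagnosis: dominant-term comparison — divide through by the highest power of η; every lower-order term dies and the dominant terms decide the limit. l'Hôpital's at-infinity variant applies to the expression viewed as a single quotient; the leading-term comparison is the direct route.


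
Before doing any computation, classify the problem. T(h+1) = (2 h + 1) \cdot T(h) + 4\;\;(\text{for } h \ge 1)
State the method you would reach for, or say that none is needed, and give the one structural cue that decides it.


Method: a summation factor — it is first-order linear but the coefficient 2 h + 1 depends on the index, so multiply through by a summation factor to telescope it.


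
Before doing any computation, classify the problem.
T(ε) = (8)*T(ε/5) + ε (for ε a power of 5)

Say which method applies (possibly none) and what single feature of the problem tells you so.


Verdict: the master substitution — treat m = log base 5 of ε as the new clock: one recursion step advances m by one while ε scales by 5.


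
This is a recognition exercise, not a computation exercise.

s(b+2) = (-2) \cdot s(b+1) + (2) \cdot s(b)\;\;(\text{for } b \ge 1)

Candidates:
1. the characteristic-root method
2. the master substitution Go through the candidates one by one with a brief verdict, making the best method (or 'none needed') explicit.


Best approach: the characteristic-root method — because shifting b leaves the equation's coefficients unchanged, exponential trials reduce it to algebra.
- the characteristic-root method — a fit — the right tool for this form.
- the master substitution — no fixed divisor shrinks the index between calls.


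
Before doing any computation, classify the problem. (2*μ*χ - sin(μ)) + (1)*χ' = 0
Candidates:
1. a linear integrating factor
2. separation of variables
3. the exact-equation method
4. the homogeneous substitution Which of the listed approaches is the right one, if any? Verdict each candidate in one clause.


Method: a linear integrating factor — χ appears only to the first power with coefficient 2*μ — the classic integrating-factor setup.
- a linear integrating factor — applicable, and directly so.
- separation of variables: no algebra isolates the independent variable on one side and the unknown on the other.
- the exact-equation method — no potential function has this form as its differential, as written.
- the homogeneous substitution — rescaling both variables together changes the slope, so no ratio substitution collapses it.


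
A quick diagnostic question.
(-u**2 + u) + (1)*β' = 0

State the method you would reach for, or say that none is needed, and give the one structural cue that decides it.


Technique: no special technique — the slope is a pure function of u; integrate both sides and be done.


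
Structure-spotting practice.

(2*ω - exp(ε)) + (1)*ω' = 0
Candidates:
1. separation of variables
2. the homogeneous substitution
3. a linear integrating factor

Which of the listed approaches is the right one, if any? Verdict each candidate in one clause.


Best approach: a linear integrating factor — arrange it as ω' + 2·ω = (the forcing term) and the integrating factor does the rest.
- separation of variables: the two dependences do not factor apart.
- the homogeneous substitution — the ratio substitution does not collapse this equation.
- a linear integrating factor — yes — fits the structure here.


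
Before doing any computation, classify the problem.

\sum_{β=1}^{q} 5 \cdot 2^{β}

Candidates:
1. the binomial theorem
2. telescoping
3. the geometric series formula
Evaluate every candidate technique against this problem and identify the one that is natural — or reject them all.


Diagnosis: the geometric series formula — each term is 2 times the previous one, so the geometric-series formula applies directly.
- the binomial theorem — no binomial coefficients pair with matched powers.
- telescoping: the summand is not presented as a shifted difference — a telescoping rewrite may exist, but the displayed structure does not offer one.
- the geometric series formula: a fit — the right tool for this form.


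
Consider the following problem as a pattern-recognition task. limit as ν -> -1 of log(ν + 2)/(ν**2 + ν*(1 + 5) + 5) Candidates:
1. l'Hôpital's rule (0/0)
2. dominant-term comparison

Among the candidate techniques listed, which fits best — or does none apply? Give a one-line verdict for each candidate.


Method: l'Hôpital's rule (0/0) — the 0/0 form at -1 is the signature situation for l'Hôpital's rule. A first-order expansion at the point is an equally standard path; the rule packages it.
- l'Hôpital's rule (0/0) — yes — fits the structure here.
- dominant-term comparison — no ranking of term growth rates resolves the limit here.


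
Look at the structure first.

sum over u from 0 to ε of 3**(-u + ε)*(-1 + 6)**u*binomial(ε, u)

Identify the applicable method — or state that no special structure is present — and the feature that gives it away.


Diagnosis: the binomial theorem — binomial(ε, u) weighting matched powers of (-1 + 6) and 3 is the expanded form of ((-1 + 6) + 3)^ε — fold it back up.


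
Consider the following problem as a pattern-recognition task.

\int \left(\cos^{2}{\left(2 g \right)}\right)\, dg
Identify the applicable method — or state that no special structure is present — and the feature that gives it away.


Diagnosis: a trigonometric identity — even powers like \cos^{2}{\left(2 g \right)} never integrate directly; the half-angle identity lowers the degree first.


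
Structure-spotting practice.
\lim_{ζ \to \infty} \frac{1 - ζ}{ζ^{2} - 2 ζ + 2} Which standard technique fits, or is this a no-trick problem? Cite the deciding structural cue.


Method: dominant-term comparison — divide by the highest power of ζ present: lower-order terms vanish and the dominant ratio remains. l'Hôpital's at-infinity variant applies to the expression viewed as a single quotient; the leading-term comparison is the direct route.


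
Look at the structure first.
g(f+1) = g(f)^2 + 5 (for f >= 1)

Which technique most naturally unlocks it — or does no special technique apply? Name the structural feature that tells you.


Method: no special technique — the new term depends nonlinearly on the old ones, which disqualifies every superposition-based technique.


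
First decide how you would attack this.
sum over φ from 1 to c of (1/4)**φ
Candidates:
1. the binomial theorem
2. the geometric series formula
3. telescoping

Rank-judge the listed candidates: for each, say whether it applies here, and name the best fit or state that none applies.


Verdict: the geometric series formula — term-over-term division gives 1/4 every time — index-free ratio, geometric sum formula applies.
- the binomial theorem — the summand does not match any term pattern of an expanded binomial power.
- the geometric series formula — yes, a natural case for it.
- telescoping: in the displayed form, no term reappears at a neighboring index to cancel against.


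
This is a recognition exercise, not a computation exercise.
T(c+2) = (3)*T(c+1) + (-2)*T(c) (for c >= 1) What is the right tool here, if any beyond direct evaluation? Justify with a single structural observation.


Method: the characteristic-root method — no index-dependence in the weights and nothing inhomogeneous: classic characteristic-equation setup.


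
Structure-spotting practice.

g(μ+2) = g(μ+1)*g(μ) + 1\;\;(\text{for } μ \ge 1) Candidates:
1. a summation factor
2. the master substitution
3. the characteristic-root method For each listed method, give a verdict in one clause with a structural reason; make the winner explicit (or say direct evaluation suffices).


Diagnosis: no special technique — this one you iterate or analyze qualitatively: the nonlinearity defeats linear solution methods.
- a summation factor — the recursion is nonlinear — outside the first-order linear family a summation factor addresses.
- the master substitution — the recursive argument is a shift of the index, not a fixed fraction of it.
- the characteristic-root method: the recursion is nonlinear in the sequence values, so no linear-modes ansatz applies.


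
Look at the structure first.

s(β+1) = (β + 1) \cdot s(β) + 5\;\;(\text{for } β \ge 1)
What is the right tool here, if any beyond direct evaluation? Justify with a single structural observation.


Method: a summation factor — it is first-order linear but the coefficient β + 1 depends on the index, so multiply through by a summation factor to telescope it.


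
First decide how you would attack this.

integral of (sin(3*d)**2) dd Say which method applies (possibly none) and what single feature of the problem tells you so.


Diagnosis: a trigonometric identity — reduce sin(3*d)**2 with the power-reduction formula and the integral becomes first-degree trigonometry.


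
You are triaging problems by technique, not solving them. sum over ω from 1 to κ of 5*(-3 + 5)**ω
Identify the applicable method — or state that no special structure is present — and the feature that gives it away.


Diagnosis: the geometric series formula — consecutive terms stand in a fixed index-free ratio — the geometric sum formula closes it.


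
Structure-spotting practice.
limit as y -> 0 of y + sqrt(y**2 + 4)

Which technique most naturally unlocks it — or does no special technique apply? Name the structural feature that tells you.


Method: no special technique — the expression is continuous at the evaluation point — substitute directly; no indeterminate form appears.


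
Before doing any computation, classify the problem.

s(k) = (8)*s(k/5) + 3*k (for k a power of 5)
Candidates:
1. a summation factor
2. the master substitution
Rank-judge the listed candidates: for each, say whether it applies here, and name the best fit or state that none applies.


Best approach: the master substitution — index division is the fingerprint: k/5 in the recursive call means substitute k = 5^m.
- a summation factor: a divided-index call is outside the fixed-shift first-order family a summation factor normalizes.
- the master substitution: applies; the problem has the shape this method handles.


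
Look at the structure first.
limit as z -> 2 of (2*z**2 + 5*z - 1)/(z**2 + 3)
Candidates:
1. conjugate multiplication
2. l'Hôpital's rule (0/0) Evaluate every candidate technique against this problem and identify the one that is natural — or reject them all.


Diagnosis: no special technique — no zero denominators, no indeterminate clash at 2 — substitute and read off the value.
- conjugate multiplication — there is no infinity-minus-infinity radical difference to rationalize.
- l'Hôpital's rule (0/0) — substituting the point produces a determinate value, not a 0 over 0 clash.


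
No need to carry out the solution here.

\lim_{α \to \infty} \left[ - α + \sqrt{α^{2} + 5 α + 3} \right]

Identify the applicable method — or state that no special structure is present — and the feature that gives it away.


Method: conjugate multiplication — an infinity-minus-infinity difference with a surviving radical — multiply by the conjugate to cancel the divergence.


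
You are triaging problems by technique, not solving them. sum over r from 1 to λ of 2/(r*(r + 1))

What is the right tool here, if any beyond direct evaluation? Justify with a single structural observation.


Method: telescoping — the denominator's roots in 2/(r*(r + 1)) sit an integer apart: decomposition produces a self-cancelling chain.


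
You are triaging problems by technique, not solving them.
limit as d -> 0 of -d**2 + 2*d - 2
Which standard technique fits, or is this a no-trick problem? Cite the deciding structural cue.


Diagnosis: no special technique — no vanishing denominator and no indeterminate clash at the point — evaluation is immediate.


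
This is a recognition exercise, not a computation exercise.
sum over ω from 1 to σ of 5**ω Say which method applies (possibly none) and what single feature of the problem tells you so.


Best approach: the geometric series formula — each term is 5 times the previous one, so the geometric-series formula applies directly.


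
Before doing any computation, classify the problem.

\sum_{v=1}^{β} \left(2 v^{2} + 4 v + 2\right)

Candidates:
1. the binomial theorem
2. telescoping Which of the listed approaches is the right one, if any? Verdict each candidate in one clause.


Best approach: no special technique — no cancellation, no constant ratio, no binomial weights — just polynomial terms summed directly.
- the binomial theorem — there is no sum-raised-to-a-power identity hiding in these terms.
- telescoping: as presented, consecutive terms share no shifted copy to cancel against — no rewrite is on display to change that.


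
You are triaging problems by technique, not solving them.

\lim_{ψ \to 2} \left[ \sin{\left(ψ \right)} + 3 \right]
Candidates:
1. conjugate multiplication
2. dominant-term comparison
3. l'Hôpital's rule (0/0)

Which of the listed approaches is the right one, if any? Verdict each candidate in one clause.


Method: no special technique — nothing blocks direct substitution at 2: plug in and finish.
- conjugate multiplication: rationalization has no target — no divergent radical difference appears.
- dominant-term comparison — no ranking of term growth rates resolves the limit here.
- l'Hôpital's rule (0/0): evaluation at the point is determinate, so the rule has nothing to repair.


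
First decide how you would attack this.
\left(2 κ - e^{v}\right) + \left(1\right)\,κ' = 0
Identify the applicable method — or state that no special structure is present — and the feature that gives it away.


Technique: a linear integrating factor — κ appears only to the first power with coefficient 2 — the classic integrating-factor setup.


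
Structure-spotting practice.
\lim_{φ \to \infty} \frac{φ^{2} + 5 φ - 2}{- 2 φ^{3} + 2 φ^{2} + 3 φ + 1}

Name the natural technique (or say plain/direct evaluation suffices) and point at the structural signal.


Method: dominant-term comparison — at large φ only the top-degree terms survive; compare the leading terms and the limit falls out. Viewed as a single quotient this is an ∞/∞ form — an at-infinity application of l'Hôpital's rule would also resolve it; comparing leading growth reads the answer without differentiating.


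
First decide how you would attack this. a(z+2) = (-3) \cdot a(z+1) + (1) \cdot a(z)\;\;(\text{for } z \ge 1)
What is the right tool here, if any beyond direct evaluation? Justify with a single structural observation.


Technique: the characteristic-root method — the recurrence treats every index alike (constant coefficients, no forcing) — precisely the regime where r^z trials close it.


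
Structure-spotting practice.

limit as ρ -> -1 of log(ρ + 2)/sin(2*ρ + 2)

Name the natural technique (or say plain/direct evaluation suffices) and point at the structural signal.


Diagnosis: l'Hôpital's rule (0/0) — plug in -1: top and bottom both hit zero, so differentiate each and retry. A local series expansion at the point resolves it as well; the rule is the packaged version of that step.


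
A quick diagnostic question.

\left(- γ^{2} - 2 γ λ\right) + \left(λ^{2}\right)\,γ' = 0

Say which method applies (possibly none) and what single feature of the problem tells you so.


Method: the homogeneous substitution — solved for the derivative, the right side is unchanged under scaling λ and γ together — it depends only on the ratio γ/λ, so substitute a single ratio variable. A Bernoulli substitution is a fair alternative on this equation directly; the homogeneous reading takes it as given.


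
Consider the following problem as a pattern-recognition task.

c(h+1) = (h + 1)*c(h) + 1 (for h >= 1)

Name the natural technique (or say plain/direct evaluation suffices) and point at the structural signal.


Technique: a summation factor — with the index-dependent coefficient h + 1, dividing by the cumulative product turns the left side into a pure difference.


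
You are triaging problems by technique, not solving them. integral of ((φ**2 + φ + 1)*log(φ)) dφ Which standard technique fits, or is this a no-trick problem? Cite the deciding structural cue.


Diagnosis: integration by parts — with u = log(φ) the logarithm disappears after one differentiation, leaving a power-rule integral.


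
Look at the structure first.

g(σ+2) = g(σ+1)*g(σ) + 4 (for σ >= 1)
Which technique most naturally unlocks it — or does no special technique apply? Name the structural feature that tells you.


Best approach: no special technique — each new value is a nonlinear function of earlier ones — scaling arguments and superposition both fail.


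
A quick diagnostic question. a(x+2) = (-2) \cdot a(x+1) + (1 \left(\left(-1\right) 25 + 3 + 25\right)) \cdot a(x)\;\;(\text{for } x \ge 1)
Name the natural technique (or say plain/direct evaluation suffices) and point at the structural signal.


Technique: the characteristic-root method — every coefficient is a fixed number and the forcing is zero — substitute r^x and read off the root equation.


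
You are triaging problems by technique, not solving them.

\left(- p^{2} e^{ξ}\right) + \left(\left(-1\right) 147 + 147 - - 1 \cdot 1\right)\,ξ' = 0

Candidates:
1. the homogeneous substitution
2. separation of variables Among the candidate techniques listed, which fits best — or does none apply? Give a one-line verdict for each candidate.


Method: separation of variables — solved for the derivative, the right side factors as p^{2} times e^{ξ} — all p-dependence separates from all ξ-dependence.
- the homogeneous substitution — solved for the derivative, the right side changes under joint scaling of the two variables.
- separation of variables: a fit — the right tool for this form.


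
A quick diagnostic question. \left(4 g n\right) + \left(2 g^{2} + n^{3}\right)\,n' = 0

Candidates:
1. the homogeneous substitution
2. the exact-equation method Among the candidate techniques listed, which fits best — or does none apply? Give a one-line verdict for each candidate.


Method: the exact-equation method — because the two cross partials coincide, the form is conservative as written — recover its potential in (g, n).
- the homogeneous substitution — the ratio of the variables does not determine the slope.
- the exact-equation method — applies; the problem has the shape this method handles.


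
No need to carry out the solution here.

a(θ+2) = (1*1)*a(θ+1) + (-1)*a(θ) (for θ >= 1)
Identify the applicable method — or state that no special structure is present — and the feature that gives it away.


Diagnosis: the characteristic-root method — shift-invariance with fixed coefficients calls for exponential trials; the characteristic polynomial finds every r^θ.
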